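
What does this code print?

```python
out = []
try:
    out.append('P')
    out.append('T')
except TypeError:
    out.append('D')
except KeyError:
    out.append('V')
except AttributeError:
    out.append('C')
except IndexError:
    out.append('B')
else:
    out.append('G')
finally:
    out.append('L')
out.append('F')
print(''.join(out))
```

Execution trace: 'P' (try body) → 'T' (try body, no exception) → 'G' (else) → 'L' (finally) → 'F' (after the try/except). Output: PTGLF

Answer: PTGLF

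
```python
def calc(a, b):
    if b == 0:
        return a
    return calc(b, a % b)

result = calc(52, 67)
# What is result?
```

calc(52, 67) -> calc(67, 52) -> calc(52, 15) -> calc(15, 7) -> calc(7, 1) -> calc(1, 0) -> 1

Answer: 1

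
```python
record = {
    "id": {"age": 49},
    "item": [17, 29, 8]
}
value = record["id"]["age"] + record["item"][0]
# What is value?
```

Trace:
`record = { ...` → record = {'id': {'age': 49}, 'item': [17, 29, 8]}
`value = record["id"]["age"] + record["item"][0]` → value = 66
So value = 66

Answer: 66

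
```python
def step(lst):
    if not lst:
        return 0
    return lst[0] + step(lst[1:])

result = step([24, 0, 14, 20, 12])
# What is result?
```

24 + 0 + 14 + 20 + 12 + 0 = 70

Answer: 70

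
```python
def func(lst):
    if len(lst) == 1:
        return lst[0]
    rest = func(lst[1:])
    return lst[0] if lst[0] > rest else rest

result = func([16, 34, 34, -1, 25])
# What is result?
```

Recursive max over [16, 34, 34, -1, 25] = 34

Answer: 34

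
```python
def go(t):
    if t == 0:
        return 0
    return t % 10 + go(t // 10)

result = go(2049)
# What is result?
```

Sum of digits of 2049: 9 + 4 + 0 + 2 = 15

Answer: 15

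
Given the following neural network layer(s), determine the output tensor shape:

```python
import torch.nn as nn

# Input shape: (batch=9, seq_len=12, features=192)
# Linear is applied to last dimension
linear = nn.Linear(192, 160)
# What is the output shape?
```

Input: (9, 12, 192) -> Output: (9, 12, 160)

Answer: (9, 12, 160)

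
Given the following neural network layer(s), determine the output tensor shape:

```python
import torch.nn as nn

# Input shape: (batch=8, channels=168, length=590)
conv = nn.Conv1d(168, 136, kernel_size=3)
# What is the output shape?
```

Input: (8, 168, 590) -> Output: (8, 136, 588)

Answer: (8, 136, 588)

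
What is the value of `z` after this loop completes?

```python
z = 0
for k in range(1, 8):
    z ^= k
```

XOR of 1 to 7
`z` takes the values: 0 → 1 → 3 → 0 → 4 → 1 → 7 → 0

Answer: 0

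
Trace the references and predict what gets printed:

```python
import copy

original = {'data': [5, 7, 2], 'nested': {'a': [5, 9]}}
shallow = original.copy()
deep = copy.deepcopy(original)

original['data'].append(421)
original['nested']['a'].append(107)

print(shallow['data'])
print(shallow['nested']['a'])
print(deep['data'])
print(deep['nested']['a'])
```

Key concept: comparing shallow vs deep copy.
Step by step:
`original = {'data': [5, 7, 2], 'nested': {'a': [5, 9]}}` → original = {'data': [5, 7, 2], 'nested': {'a': [5, 9]}}
`shallow = original.copy()` → shallow = {'data': [5, 7, 2], 'nested': {'a': [5, 9]}}
`deep = copy.deepcopy(original)` → deep = {'data': [5, 7, 2], 'nested': {'a': [5, 9]}}
`original['data'].append(421)` → original = {'data': [5, 7, 2, 421], 'nested': {'a': [5, 9]}}; shallow = {'data': [5, 7, 2, 421], 'nested': {'a': [5, 9]}}
`original['nested']['a'].append(107)` → original = {'data': [5, 7, 2, 421], 'nested': {'a': [5, 9, 107]}}; shallow = {'data': [5, 7, 2, 421], 'nested': {'a': [5, 9, 107]}}
`print(shallow['data'])` → prints [5, 7, 2, 421]
`print(shallow['nested']['a'])` → prints [5, 9, 107]
`print(deep['data'])` → prints [5, 7, 2]
`print(deep['nested']['a'])` → prints [5, 9]

Answer:
[5, 7, 2, 421]
[5, 9, 107]
[5, 7, 2]
[5, 9]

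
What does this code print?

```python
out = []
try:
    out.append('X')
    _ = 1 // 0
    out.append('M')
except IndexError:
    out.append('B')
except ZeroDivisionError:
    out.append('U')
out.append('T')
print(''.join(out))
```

Execution trace: 'X' (try body) → 'U' (except ZeroDivisionError) → 'T' (after the try/except). Output: XUT

Answer: XUT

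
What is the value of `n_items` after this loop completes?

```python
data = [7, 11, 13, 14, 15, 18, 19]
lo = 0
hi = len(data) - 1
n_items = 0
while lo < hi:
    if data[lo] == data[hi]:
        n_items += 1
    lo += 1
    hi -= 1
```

Count matching pairs from ends
`n_items` takes the values: 0

Answer: 0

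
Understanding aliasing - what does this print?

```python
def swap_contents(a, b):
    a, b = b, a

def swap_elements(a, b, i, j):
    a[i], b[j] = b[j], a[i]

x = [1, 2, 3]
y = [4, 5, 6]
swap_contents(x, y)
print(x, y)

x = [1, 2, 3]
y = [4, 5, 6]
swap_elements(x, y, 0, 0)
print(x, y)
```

Key concept: parameter rebinding vs mutation.
Step by step:
`x = [1, 2, 3]` → x = [1, 2, 3]
`y = [4, 5, 6]` → y = [4, 5, 6]
`swap_contents(x, y)` → no visible change to tracked variables
`print(x, y)` → prints [1, 2, 3] [4, 5, 6]
`x = [1, 2, 3]` → x = [1, 2, 3]
`y = [4, 5, 6]` → y = [4, 5, 6]
`swap_elements(x, y, 0, 0)` → x = [4, 2, 3]; y = [1, 5, 6]
`print(x, y)` → prints [4, 2, 3] [1, 5, 6]

Answer:
[1, 2, 3] [4, 5, 6]
[4, 2, 3] [1, 5, 6]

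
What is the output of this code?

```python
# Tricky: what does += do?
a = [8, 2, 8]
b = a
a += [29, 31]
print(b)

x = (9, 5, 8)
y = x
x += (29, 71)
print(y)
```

Key concept: += behavior differs for mutable vs immutable.
Step by step:
`a = [8, 2, 8]` → a = [8, 2, 8]
`b = a` → b = [8, 2, 8] (same object as a)
`a += [29, 31]` → a = [8, 2, 8, 29, 31] (same object as b); b = [8, 2, 8, 29, 31] (same object as a)
`print(b)` → prints [8, 2, 8, 29, 31]
`x = (9, 5, 8)` → x = (9, 5, 8)
`y = x` → y = (9, 5, 8)
`x += (29, 71)` → x = (9, 5, 8, 29, 71)
`print(y)` → prints (9, 5, 8)

Answer:
[8, 2, 8, 29, 31]
(9, 5, 8)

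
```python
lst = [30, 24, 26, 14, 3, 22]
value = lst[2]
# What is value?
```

Trace:
`lst = [30, 24, 26, 14, 3, 22]` → lst = [30, 24, 26, 14, 3, 22]
`value = lst[2]` → value = 26
So value = 26

Answer: 26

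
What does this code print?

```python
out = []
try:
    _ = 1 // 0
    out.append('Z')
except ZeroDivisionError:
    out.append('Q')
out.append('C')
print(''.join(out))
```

Execution trace: 'Q' (except ZeroDivisionError) → 'C' (after the try/except). Output: QC

Answer: QC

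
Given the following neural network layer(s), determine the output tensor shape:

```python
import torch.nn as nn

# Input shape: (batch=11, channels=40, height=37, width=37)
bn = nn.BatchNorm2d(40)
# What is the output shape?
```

Input: (11, 40, 37, 37) -> Output: (11, 40, 37, 37)

Answer: (11, 40, 37, 37)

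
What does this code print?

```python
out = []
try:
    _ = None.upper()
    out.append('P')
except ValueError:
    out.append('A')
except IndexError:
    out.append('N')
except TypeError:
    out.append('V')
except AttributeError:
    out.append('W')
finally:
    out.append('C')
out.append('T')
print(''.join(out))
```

Execution trace: 'W' (except AttributeError) → 'C' (finally) → 'T' (after the try/except). Output: WCT

Answer: WCT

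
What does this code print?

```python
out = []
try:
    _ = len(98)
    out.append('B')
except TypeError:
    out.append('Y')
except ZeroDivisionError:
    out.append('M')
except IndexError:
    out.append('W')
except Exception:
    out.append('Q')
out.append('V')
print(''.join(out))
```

Execution trace: 'Y' (except TypeError) → 'V' (after the try/except). Output: YV

Answer: YV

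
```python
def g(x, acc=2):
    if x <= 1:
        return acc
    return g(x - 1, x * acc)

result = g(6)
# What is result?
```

Accumulator trace (n, acc): (6, 2) -> (5, 12) -> (4, 60) -> (3, 240) -> (2, 720) -> (1, 1440) -> return 1440

Answer: 1440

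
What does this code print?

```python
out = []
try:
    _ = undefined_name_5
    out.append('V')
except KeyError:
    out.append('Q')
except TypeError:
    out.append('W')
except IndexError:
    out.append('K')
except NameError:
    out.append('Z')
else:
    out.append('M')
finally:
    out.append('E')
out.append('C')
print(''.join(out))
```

Execution trace: 'Z' (except NameError) → 'E' (finally) → 'C' (after the try/except). Output: ZEC

Answer: ZEC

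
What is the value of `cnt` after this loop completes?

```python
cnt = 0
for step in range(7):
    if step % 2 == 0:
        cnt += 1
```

Count numbers divisible by 2 in range(7)
`cnt` takes the values: 0 → 1 → 2 → 3 → 4

Answer: 4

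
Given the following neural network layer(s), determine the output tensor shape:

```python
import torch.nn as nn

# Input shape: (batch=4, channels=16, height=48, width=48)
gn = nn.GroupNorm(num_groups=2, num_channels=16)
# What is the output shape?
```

Input: (4, 16, 48, 48) -> Output: (4, 16, 48, 48)

Answer: (4, 16, 48, 48)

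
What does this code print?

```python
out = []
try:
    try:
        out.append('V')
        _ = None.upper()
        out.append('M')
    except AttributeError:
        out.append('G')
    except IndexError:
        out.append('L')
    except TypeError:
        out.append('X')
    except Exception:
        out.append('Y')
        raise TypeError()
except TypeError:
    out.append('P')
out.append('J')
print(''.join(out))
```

Execution trace: 'V' (inner try body) → 'G' (inner except AttributeError) → 'J' (after the try/except). Output: VGJ

Answer: VGJ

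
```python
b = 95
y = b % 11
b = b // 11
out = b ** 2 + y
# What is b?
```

Trace:
`b = 95` → b = 95
`y = b % 11` → y = 7
`b = b // 11` → b = 8
`out = b ** 2 + y` → out = 71
So b = 8

Answer: 8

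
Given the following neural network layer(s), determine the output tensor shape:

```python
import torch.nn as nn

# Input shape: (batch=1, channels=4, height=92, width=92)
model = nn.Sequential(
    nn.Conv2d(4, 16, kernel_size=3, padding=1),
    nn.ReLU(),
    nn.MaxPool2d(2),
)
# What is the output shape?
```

Input: (1, 4, 92, 92) -> after Conv2d: (1, 16, 92, 92) -> after ReLU: (1, 16, 92, 92) -> Output: (1, 16, 46, 46)

Answer: (1, 16, 46, 46)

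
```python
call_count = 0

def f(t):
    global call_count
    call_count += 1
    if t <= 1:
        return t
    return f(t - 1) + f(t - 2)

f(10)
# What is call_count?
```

Calls(t) = 1 + Calls(t-1) + Calls(t-2); Calls(0)=Calls(1)=1. For t=10 this gives 177.

Answer: 177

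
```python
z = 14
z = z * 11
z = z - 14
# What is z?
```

Trace:
`z = 14` → z = 14
`z = z * 11` → z = 154
`z = z - 14` → z = 140
So z = 140

Answer: 140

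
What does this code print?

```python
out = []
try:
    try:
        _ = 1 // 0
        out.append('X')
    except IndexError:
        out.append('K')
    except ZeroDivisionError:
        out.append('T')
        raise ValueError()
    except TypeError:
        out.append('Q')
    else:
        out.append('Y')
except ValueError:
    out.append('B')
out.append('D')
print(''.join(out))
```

Execution trace: 'T' (except ZeroDivisionError) → 'B' (outer except ValueError) → 'D' (after the try/except). Output: TBD

Answer: TBD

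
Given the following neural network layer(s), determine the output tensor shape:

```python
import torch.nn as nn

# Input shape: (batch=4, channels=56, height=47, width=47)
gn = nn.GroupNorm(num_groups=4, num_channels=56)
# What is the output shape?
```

Input: (4, 56, 47, 47) -> Output: (4, 56, 47, 47)

Answer: (4, 56, 47, 47)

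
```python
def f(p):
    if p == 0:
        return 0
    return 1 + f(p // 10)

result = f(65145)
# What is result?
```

Count of digits of 65145: 5

Answer: 5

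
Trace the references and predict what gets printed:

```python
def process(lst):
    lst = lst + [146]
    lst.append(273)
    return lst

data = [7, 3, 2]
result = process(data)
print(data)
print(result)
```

Key concept: rebinding parameter vs mutation.
Step by step:
`data = [7, 3, 2]` → data = [7, 3, 2]
`result = process(data)` → result = [7, 3, 2, 146, 273]
`print(data)` → prints [7, 3, 2]
`print(result)` → prints [7, 3, 2, 146, 273]

Answer:
[7, 3, 2]
[7, 3, 2, 146, 273]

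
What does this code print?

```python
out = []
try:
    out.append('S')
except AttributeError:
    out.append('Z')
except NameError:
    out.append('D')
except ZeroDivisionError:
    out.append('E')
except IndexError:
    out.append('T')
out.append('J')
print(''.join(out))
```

Execution trace: 'S' (try body, no exception) → 'J' (after the try/except). Output: SJ

Answer: SJ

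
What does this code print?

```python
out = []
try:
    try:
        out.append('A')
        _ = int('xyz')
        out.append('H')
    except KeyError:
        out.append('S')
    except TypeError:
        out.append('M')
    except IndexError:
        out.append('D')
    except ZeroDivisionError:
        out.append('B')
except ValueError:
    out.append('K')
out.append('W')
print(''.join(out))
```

Execution trace: 'A' (try body) → 'K' (outer except ValueError) → 'W' (after the try/except). Output: AKW

Answer: AKW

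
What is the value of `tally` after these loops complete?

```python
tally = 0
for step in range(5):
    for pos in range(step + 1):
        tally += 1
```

Triangle: 1 + 2 + ... + 5
`tally` takes the values: 0 → 1 → 2 → 3 → 4 → 5 → 6 → 7 → 8 → 9 → 10 → 11 → 12 → 13 → 14 → 15

Answer: 15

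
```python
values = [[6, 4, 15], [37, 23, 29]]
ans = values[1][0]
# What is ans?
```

Trace:
`values = [[6, 4, 15], [37, 23, 29]]` → values = [[6, 4, 15], [37, 23, 29]]
`ans = values[1][0]` → ans = 37
So ans = 37

Answer: 37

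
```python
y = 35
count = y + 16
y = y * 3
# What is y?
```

Trace:
`y = 35` → y = 35
`count = y + 16` → count = 51
`y = y * 3` → y = 105
So y = 105

Answer: 105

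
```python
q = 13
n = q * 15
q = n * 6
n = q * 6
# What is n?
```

Trace:
`q = 13` → q = 13
`n = q * 15` → n = 195
`q = n * 6` → q = 1170
`n = q * 6` → n = 7020
So n = 7020

Answer: 7020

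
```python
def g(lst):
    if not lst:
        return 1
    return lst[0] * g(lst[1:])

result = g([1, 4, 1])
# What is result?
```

Product over [1, 4, 1] = 1 * 4 * 1 = 4

Answer: 4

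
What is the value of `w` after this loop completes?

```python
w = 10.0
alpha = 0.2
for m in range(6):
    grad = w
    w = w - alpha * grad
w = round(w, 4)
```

Gradient descent: w = 10.0 * (1 - 0.2)^6
`w` takes the values: 10.0 → 8.0 → 6.4 → 5.12 → 4.096 → 3.2768 → 2.62144 → 2.6214

Answer: 2.6214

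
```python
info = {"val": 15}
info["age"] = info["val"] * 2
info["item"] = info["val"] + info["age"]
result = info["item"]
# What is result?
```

Trace:
`info = {"val": 15}` → info = {'val': 15}
`info["age"] = info["val"] * 2` → info = {'val': 15, 'age': 30}
`info["item"] = info["val"] + info["age"]` → info = {'val': 15, 'age': 30, 'item': 45}
`result = info["item"]` → result = 45
So result = 45

Answer: 45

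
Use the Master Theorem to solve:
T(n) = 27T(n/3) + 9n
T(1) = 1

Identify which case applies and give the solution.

a=27, b=3, f(n)=9n. log_3(27) = 3. Since c=1 < 3, Case 1 applies: T(n) = Θ(n^log_b(a)) = O(n^3).

Answer: O(n^3) - Case 1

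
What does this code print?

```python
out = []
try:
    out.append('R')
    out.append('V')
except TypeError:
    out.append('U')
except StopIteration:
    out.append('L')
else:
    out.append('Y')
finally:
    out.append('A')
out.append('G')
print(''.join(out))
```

Execution trace: 'R' (try body) → 'V' (try body, no exception) → 'Y' (else) → 'A' (finally) → 'G' (after the try/except). Output: RVYAG

Answer: RVYAG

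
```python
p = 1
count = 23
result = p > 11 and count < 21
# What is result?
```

Trace:
`p = 1` → p = 1
`count = 23` → count = 23
`result = p > 11 and count < 21` → result = False
So result = False

Answer: False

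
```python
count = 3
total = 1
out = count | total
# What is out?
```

Trace:
`count = 3` → count = 3
`total = 1` → total = 1
`out = count | total` → out = 3
So out = 3

Answer: 3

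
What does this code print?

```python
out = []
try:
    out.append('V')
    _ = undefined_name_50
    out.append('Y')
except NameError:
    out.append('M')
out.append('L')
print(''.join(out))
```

Execution trace: 'V' (try body) → 'M' (except NameError) → 'L' (after the try/except). Output: VML

Answer: VML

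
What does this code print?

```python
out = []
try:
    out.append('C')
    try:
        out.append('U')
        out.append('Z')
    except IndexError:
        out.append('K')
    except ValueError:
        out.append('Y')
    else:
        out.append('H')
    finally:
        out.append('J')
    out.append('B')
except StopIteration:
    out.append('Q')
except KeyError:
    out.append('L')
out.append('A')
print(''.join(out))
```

Execution trace: 'C' (try body) → 'U' (inner try body) → 'Z' (inner try body, no exception) → 'H' (inner else) → 'J' (inner finally) → 'B' (try body, no exception) → 'A' (after the try/except). Output: CUZHJBA

Answer: CUZHJBA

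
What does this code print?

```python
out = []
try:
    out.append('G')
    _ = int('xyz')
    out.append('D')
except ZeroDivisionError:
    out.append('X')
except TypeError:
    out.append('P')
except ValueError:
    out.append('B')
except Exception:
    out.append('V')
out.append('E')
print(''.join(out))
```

Execution trace: 'G' (try body) → 'B' (except ValueError) → 'E' (after the try/except). Output: GBE

Answer: GBE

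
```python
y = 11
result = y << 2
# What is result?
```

Trace:
`y = 11` → y = 11
`result = y << 2` → result = 44
So result = 44

Answer: 44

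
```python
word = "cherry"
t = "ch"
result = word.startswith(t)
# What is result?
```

Trace:
`word = "cherry"` → word = 'cherry'
`t = "ch"` → t = 'ch'
`result = word.startswith(t)` → result = True
So result = True

Answer: True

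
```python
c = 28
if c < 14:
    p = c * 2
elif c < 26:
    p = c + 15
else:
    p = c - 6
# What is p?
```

Trace:
`c = 28` → c = 28
`if c < 14: ...` → c < 14 is False, c < 26 is False, take else branch → p = 22
So p = 22

Answer: 22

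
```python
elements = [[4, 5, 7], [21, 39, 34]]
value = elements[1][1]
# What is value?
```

Trace:
`elements = [[4, 5, 7], [21, 39, 34]]` → elements = [[4, 5, 7], [21, 39, 34]]
`value = elements[1][1]` → value = 39
So value = 39

Answer: 39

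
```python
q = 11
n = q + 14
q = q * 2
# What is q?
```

Trace:
`q = 11` → q = 11
`n = q + 14` → n = 25
`q = q * 2` → q = 22
So q = 22

Answer: 22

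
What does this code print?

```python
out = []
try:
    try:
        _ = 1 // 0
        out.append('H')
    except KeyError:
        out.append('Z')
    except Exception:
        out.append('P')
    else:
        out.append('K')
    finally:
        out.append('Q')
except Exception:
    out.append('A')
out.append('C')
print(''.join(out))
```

Execution trace: 'P' (inner except Exception) → 'Q' (inner finally) → 'C' (after the try/except). Output: PQC

Answer: PQC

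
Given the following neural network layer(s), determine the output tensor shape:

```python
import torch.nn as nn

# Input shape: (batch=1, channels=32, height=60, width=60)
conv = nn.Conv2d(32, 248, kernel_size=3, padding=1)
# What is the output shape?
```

Input: (1, 32, 60, 60) -> Output: (1, 248, 60, 60)

Answer: (1, 248, 60, 60)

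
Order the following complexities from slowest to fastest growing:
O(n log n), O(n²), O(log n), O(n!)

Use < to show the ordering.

Ordered by growth rate: O(log n) < O(n log n) < O(n²) < O(n!)

Answer: O(log n) < O(n log n) < O(n²) < O(n!)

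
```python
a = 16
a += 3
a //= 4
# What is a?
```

Trace:
`a = 16` → a = 16
`a += 3` → a = 19
`a //= 4` → a = 4
So a = 4

Answer: 4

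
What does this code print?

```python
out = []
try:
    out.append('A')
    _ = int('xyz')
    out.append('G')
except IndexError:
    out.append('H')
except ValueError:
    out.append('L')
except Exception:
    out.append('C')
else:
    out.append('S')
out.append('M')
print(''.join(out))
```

Execution trace: 'A' (try body) → 'L' (except ValueError) → 'M' (after the try/except). Output: ALM

Answer: ALM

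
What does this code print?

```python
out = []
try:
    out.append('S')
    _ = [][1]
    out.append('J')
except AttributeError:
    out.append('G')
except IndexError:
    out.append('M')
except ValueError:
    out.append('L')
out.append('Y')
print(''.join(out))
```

Execution trace: 'S' (try body) → 'M' (except IndexError) → 'Y' (after the try/except). Output: SMY

Answer: SMY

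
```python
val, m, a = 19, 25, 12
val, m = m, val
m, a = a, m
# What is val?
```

Trace:
`val, m, a = 19, 25, 12` → val = 19; m = 25; a = 12
`val, m = m, val` → val = 25; m = 19
`m, a = a, m` → m = 12; a = 19
So val = 25

Answer: 25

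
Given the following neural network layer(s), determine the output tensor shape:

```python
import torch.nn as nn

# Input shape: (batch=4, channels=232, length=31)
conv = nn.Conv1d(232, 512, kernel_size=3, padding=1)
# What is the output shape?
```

Input: (4, 232, 31) -> Output: (4, 512, 31)

Answer: (4, 512, 31)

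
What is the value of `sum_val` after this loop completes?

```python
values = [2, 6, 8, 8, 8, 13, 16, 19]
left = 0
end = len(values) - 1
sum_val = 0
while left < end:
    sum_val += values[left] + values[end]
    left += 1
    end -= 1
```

Sum of pairs from ends
`sum_val` takes the values: 0 → 21 → 43 → 64 → 80

Answer: 80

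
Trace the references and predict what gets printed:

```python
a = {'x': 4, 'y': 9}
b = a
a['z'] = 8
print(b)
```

Key concept: dict aliasing.
Step by step:
`a = {'x': 4, 'y': 9}` → a = {'x': 4, 'y': 9}
`b = a` → b = {'x': 4, 'y': 9} (same object as a)
`a['z'] = 8` → a = {'x': 4, 'y': 9, 'z': 8} (same object as b); b = {'x': 4, 'y': 9, 'z': 8} (same object as a)
`print(b)` → prints {'x': 4, 'y': 9, 'z': 8}

Answer: {'x': 4, 'y': 9, 'z': 8}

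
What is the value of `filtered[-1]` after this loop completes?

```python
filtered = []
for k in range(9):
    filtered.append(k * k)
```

Last element of squares 0 to 8
`filtered` takes the values: [] → [0] → [0, 1] → [0, 1, 4] → [0, 1, 4, 9] → [0, 1, 4, 9, 16] → [0, 1, 4, 9, 16, 25] → [0, 1, 4, 9, 16, 25, 36] → [0, 1, 4, 9, 16, 25, 36, 49] → [0, 1, 4, 9, 16, 25, 36, 49, 64]
So `filtered[-1]` = 64

Answer: 64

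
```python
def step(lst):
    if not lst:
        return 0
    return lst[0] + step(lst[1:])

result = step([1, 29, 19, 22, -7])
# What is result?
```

1 + 29 + 19 + 22 + (-7) + 0 = 64

Answer: 64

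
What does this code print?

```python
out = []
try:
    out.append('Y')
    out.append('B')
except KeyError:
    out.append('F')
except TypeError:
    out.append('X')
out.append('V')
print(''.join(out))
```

Execution trace: 'Y' (try body) → 'B' (try body, no exception) → 'V' (after the try/except). Output: YBV

Answer: YBV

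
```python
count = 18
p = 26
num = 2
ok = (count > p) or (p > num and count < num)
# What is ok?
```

Trace:
`count = 18` → count = 18
`p = 26` → p = 26
`num = 2` → num = 2
`ok = (count > p) or (p > num and count < num)` → ok = False
So ok = False

Answer: False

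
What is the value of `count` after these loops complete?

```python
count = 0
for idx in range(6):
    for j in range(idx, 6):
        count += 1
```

Upper triangle: 6 + 5 + ... + 1
`count` takes the values: 0 → 1 → 2 → 3 → 4 → 5 → 6 → 7 → 8 → 9 → 10 → 11 → 12 → 13 → 14 → 15 → 16 → 17 → 18 → 19 → 20 → 21

Answer: 21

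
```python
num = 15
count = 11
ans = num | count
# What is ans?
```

Trace:
`num = 15` → num = 15
`count = 11` → count = 11
`ans = num | count` → ans = 15
So ans = 15

Answer: 15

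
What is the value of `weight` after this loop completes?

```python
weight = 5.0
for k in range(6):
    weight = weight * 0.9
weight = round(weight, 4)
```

Exponential decay: 5.0 * 0.9^6
`weight` takes the values: 5.0 → 4.5 → 4.05 → 3.645 → 3.2805 → 2.95245 → 2.657205 → 2.6572

Answer: 2.6572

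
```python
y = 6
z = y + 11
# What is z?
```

Trace:
`y = 6` → y = 6
`z = y + 11` → z = 17
So z = 17

Answer: 17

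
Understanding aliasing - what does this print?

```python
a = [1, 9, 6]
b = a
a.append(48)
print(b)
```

Key concept: basic list aliasing.
Step by step:
`a = [1, 9, 6]` → a = [1, 9, 6]
`b = a` → b = [1, 9, 6] (same object as a)
`a.append(48)` → a = [1, 9, 6, 48] (same object as b); b = [1, 9, 6, 48] (same object as a)
`print(b)` → prints [1, 9, 6, 48]

Answer: [1, 9, 6, 48]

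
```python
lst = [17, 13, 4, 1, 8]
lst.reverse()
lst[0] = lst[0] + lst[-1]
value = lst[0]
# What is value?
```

Trace:
`lst = [17, 13, 4, 1, 8]` → lst = [17, 13, 4, 1, 8]
`lst.reverse()` → lst = [8, 1, 4, 13, 17]
`lst[0] = lst[0] + lst[-1]` → lst = [25, 1, 4, 13, 17]
`value = lst[0]` → value = 25
So value = 25

Answer: 25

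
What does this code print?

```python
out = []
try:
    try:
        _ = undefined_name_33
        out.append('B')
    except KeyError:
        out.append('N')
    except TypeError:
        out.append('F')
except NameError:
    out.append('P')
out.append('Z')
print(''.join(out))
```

Execution trace: 'P' (outer except NameError) → 'Z' (after the try/except). Output: PZ

Answer: PZ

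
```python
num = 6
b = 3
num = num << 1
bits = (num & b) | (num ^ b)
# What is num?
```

Trace:
`num = 6` → num = 6
`b = 3` → b = 3
`num = num << 1` → num = 12
`bits = (num & b) | (num ^ b)` → bits = 15
So num = 12

Answer: 12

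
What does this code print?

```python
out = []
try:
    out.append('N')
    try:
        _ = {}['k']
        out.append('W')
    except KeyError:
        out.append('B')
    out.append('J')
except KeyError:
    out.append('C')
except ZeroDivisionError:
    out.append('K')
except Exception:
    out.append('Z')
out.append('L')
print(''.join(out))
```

Execution trace: 'N' (try body) → 'B' (inner except KeyError) → 'J' (try body, no exception) → 'L' (after the try/except). Output: NBJL

Answer: NBJL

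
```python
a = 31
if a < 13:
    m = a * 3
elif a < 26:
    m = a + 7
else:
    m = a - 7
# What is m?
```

Trace:
`a = 31` → a = 31
`if a < 13: ...` → a < 13 is False, a < 26 is False, take else branch → m = 24
So m = 24

Answer: 24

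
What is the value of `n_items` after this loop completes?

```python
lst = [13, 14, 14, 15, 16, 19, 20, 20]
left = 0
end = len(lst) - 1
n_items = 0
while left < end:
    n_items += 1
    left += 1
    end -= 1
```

Iterations until pointers meet (list length 8)
`n_items` takes the values: 0 → 1 → 2 → 3 → 4

Answer: 4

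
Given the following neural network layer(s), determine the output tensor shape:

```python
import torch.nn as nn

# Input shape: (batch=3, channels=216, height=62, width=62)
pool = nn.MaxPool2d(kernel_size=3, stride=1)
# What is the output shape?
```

Input: (3, 216, 62, 62) -> Output: (3, 216, 60, 60)

Answer: (3, 216, 60, 60)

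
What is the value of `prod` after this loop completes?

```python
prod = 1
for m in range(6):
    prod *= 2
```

2^6 = 64
`prod` takes the values: 1 → 2 → 4 → 8 → 16 → 32 → 64

Answer: 64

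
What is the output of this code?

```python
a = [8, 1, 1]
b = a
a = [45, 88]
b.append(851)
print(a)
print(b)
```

Key concept: rebinding vs mutation: a is rebound to a new list, b still points at the original.
Step by step:
`a = [8, 1, 1]` → a = [8, 1, 1]
`b = a` → b = [8, 1, 1] (same object as a)
`a = [45, 88]` → a = [45, 88]
`b.append(851)` → b = [8, 1, 1, 851]
`print(a)` → prints [45, 88]
`print(b)` → prints [8, 1, 1, 851]

Answer:
[45, 88]
[8, 1, 1, 851]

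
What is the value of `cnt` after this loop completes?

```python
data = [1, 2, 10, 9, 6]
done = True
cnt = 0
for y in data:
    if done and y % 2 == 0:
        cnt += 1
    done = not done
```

Count even values at even positions
`cnt` takes the values: 0 → 1 → 2

Answer: 2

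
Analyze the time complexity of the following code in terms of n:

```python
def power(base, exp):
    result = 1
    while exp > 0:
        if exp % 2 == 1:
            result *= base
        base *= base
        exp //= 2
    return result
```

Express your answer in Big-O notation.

This is Exponentiation by squaring. Time complexity: O(log n).

Answer: O(log n)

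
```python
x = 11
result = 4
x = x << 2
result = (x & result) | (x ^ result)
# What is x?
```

Trace:
`x = 11` → x = 11
`result = 4` → result = 4
`x = x << 2` → x = 44
`result = (x & result) | (x ^ result)` → result = 44
So x = 44

Answer: 44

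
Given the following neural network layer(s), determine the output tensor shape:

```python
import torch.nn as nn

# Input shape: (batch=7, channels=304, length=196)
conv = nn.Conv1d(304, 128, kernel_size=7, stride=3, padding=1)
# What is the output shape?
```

Input: (7, 304, 196) -> Output: (7, 128, 64)

Answer: (7, 128, 64)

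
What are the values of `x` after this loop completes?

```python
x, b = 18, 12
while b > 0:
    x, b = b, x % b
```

GCD of 18 and 12
`x` takes the values: 18 → 12 → 6

Answer: 6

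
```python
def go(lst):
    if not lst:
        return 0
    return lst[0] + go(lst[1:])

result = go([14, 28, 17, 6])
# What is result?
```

14 + 28 + 17 + 6 + 0 = 65

Answer: 65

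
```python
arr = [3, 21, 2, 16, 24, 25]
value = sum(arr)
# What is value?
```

Trace:
`arr = [3, 21, 2, 16, 24, 25]` → arr = [3, 21, 2, 16, 24, 25]
`value = sum(arr)` → value = 91
So value = 91

Answer: 91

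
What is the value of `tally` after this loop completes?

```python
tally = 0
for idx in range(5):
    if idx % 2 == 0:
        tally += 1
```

Count numbers divisible by 2 in range(5)
`tally` takes the values: 0 → 1 → 2 → 3

Answer: 3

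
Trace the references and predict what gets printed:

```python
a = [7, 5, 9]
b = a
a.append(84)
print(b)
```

Key concept: basic list aliasing.
Step by step:
`a = [7, 5, 9]` → a = [7, 5, 9]
`b = a` → b = [7, 5, 9] (same object as a)
`a.append(84)` → a = [7, 5, 9, 84] (same object as b); b = [7, 5, 9, 84] (same object as a)
`print(b)` → prints [7, 5, 9, 84]

Answer: [7, 5, 9, 84]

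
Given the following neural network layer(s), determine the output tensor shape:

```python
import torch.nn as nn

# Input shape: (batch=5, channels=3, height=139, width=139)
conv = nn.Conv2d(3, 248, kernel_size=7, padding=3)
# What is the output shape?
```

Input: (5, 3, 139, 139) -> Output: (5, 248, 139, 139)

Answer: (5, 248, 139, 139)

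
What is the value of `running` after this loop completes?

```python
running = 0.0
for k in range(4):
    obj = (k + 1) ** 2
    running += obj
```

Sum of squared losses 1² + 2² + ... + 4²
`running` takes the values: 0.0 → 1.0 → 5.0 → 14.0 → 30.0

Answer: 30.0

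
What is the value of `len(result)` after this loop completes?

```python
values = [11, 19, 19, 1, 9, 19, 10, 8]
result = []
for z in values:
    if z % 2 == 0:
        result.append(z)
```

Count even numbers in [11, 19, 19, 1, 9, 19, 10, 8]
`result` takes the values: [] → [10] → [10, 8]
So `len(result)` = 2

Answer: 2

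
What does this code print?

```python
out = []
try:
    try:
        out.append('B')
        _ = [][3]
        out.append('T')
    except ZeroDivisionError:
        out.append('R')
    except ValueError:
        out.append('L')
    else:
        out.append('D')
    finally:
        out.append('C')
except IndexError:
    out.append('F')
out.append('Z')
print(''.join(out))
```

Execution trace: 'B' (try body) → 'C' (finally) → 'F' (outer except IndexError) → 'Z' (after the try/except). Output: BCFZ

Answer: BCFZ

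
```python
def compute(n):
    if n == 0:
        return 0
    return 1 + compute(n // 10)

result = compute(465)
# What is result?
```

Count of digits of 465: 3

Answer: 3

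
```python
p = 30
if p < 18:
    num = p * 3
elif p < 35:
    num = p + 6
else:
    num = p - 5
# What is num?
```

Trace:
`p = 30` → p = 30
`if p < 18: ...` → p < 18 is False, p < 35 is True → num = 36
So num = 36

Answer: 36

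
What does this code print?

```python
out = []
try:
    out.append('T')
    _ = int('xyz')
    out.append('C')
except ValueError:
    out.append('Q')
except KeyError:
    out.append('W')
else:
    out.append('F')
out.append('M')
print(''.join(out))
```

Execution trace: 'T' (try body) → 'Q' (except ValueError) → 'M' (after the try/except). Output: TQM

Answer: TQM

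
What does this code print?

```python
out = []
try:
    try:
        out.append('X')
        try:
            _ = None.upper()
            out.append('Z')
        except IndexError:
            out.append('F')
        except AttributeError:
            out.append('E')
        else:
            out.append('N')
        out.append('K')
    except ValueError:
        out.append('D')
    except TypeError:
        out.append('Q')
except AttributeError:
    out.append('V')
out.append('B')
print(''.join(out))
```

Execution trace: 'X' (try body) → 'E' (inner except AttributeError) → 'K' (try body, no exception) → 'B' (after the try/except). Output: XEKB

Answer: XEKB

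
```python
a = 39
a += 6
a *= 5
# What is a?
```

Trace:
`a = 39` → a = 39
`a += 6` → a = 45
`a *= 5` → a = 225
So a = 225

Answer: 225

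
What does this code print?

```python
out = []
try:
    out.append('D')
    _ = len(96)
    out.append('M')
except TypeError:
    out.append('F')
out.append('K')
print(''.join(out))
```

Execution trace: 'D' (try body) → 'F' (except TypeError) → 'K' (after the try/except). Output: DFK

Answer: DFK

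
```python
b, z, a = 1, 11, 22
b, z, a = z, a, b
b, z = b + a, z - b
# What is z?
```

Trace:
`b, z, a = 1, 11, 22` → b = 1; z = 11; a = 22
`b, z, a = z, a, b` → b = 11; z = 22; a = 1
`b, z = b + a, z - b` → b = 12; z = 11
So z = 11

Answer: 11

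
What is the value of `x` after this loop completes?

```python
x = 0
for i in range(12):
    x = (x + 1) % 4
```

Increment mod 4, 12 times = 0
`x` takes the values: 0 → 1 → 2 → 3 → 0 → 1 → 2 → 3 → 0 → 1 → 2 → 3 → 0

Answer: 0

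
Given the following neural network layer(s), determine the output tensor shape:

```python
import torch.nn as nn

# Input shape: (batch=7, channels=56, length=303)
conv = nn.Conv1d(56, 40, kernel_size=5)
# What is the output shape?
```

Input: (7, 56, 303) -> Output: (7, 40, 299)

Answer: (7, 40, 299)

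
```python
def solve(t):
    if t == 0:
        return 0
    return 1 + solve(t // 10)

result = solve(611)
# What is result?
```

Count of digits of 611: 3

Answer: 3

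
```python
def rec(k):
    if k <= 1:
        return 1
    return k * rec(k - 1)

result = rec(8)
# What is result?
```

rec(8) = 8 * 7 * 6 * 5 * 4 * 3 * 2 * 1 = 40320

Answer: 40320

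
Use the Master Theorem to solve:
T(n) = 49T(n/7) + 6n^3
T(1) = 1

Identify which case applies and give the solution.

a=49, b=7, f(n)=6n^3. log_7(49) = 2. Since c=3 > 2 and the regularity condition holds (49(n/7)^3 = (49/7^3)n^3 with 49/7^3 < 1), Case 3 applies: T(n) = Θ(f(n)) = O(n^3).

Answer: O(n^3) - Case 3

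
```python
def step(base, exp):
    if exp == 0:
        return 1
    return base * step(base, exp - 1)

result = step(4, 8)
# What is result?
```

step(4, 8) = 4 * 4 * 4 * 4 * 4 * 4 * 4 * 4 = 65536

Answer: 65536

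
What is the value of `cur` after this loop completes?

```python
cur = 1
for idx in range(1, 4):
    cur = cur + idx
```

Start at 1, add 1 through 3
`cur` takes the values: 1 → 2 → 4 → 7

Answer: 7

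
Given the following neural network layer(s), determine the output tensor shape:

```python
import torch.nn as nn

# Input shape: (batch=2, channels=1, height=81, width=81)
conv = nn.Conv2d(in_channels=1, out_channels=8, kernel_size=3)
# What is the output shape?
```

Input: (2, 1, 81, 81) -> Output: (2, 8, 79, 79)

Answer: (2, 8, 79, 79)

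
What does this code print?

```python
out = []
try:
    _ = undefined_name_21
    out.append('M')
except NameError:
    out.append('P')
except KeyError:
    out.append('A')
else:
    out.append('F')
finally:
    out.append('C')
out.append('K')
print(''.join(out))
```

Execution trace: 'P' (except NameError) → 'C' (finally) → 'K' (after the try/except). Output: PCK

Answer: PCK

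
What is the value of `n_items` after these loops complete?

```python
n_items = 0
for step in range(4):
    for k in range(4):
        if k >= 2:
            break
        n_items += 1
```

Inner breaks at 2, outer runs 4 times
`n_items` takes the values: 0 → 1 → 2 → 3 → 4 → 5 → 6 → 7 → 8

Answer: 8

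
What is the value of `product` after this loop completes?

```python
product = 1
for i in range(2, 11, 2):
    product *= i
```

Product of even numbers 2 to 10
`product` takes the values: 1 → 2 → 8 → 48 → 384 → 3840

Answer: 3840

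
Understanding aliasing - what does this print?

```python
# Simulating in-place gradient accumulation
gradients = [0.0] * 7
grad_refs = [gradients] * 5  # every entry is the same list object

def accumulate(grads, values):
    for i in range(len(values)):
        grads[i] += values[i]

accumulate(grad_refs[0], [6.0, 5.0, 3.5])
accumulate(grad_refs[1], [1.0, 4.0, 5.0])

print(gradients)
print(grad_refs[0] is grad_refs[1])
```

Key concept: gradient accumulation aliasing.
Step by step:
`gradients = [0.0] * 7` → gradients = [0.0, 0.0, 0.0, 0.0, 0.0, 0.0, 0.0]
`grad_refs = [gradients] * 5` → grad_refs = [[0.0, 0.0, 0.0, 0.0, 0.0, 0.0, 0.0], [0.0, 0.0, 0.0, 0.0, 0.0, 0.0, 0.0], [0.0, 0.0, 0.0, 0.0, 0.0, 0.0, 0.0], [0.0, 0.0, 0.0, 0.0, 0.0, 0.0, 0.0], [0.0, 0.0, 0.0, 0.0, 0.0, 0.0, 0.0]]
`accumulate(grad_refs[0], [6.0, 5.0, 3.5])` → gradients = [6.0, 5.0, 3.5, 0.0, 0.0, 0.0, 0.0]; grad_refs = [[6.0, 5.0, 3.5, 0.0, 0.0, 0.0, 0.0], [6.0, 5.0, 3.5, 0.0, 0.0, 0.0, 0.0], [6.0, 5.0, 3.5, 0.0, 0.0, 0.0, 0.0], [6.0, 5.0, 3.5, 0.0, 0.0, 0.0, 0.0], [6.0, 5.0, 3.5, 0.0, 0.0, 0.0, 0.0]]
`accumulate(grad_refs[1], [1.0, 4.0, 5.0])` → gradients = [7.0, 9.0, 8.5, 0.0, 0.0, 0.0, 0.0]; grad_refs = [[7.0, 9.0, 8.5, 0.0, 0.0, 0.0, 0.0], [7.0, 9.0, 8.5, 0.0, 0.0, 0.0, 0.0], [7.0, 9.0, 8.5, 0.0, 0.0, 0.0, 0.0], [7.0, 9.0, 8.5, 0.0, 0.0, 0.0, 0.0], [7.0, 9.0, 8.5, 0.0, 0.0, 0.0, 0.0]]
`print(gradients)` → prints [7.0, 9.0, 8.5, 0.0, 0.0, 0.0, 0.0]
`print(grad_refs[0] is grad_refs[1])` → prints True

Answer:
[7.0, 9.0, 8.5, 0.0, 0.0, 0.0, 0.0]
True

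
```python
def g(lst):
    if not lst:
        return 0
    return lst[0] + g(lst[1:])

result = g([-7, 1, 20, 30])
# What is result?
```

(-7) + 1 + 20 + 30 + 0 = 44

Answer: 44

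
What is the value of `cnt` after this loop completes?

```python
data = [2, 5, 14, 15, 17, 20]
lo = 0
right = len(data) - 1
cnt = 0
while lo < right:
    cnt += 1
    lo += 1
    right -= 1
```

Iterations until pointers meet (list length 6)
`cnt` takes the values: 0 → 1 → 2 → 3

Answer: 3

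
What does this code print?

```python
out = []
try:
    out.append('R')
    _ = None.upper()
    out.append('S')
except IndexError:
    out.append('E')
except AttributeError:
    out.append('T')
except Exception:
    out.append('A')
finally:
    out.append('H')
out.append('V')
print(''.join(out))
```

Execution trace: 'R' (try body) → 'T' (except AttributeError) → 'H' (finally) → 'V' (after the try/except). Output: RTHV

Answer: RTHV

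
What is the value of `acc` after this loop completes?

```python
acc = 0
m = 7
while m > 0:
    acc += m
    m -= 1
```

Sum 7 down to 1
`acc` takes the values: 0 → 7 → 13 → 18 → 22 → 25 → 27 → 28

Answer: 28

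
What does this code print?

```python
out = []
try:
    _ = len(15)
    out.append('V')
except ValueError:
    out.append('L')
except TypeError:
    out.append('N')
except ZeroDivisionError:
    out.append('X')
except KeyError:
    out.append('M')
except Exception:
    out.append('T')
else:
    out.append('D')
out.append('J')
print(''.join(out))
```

Execution trace: 'N' (except TypeError) → 'J' (after the try/except). Output: NJ

Answer: NJ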